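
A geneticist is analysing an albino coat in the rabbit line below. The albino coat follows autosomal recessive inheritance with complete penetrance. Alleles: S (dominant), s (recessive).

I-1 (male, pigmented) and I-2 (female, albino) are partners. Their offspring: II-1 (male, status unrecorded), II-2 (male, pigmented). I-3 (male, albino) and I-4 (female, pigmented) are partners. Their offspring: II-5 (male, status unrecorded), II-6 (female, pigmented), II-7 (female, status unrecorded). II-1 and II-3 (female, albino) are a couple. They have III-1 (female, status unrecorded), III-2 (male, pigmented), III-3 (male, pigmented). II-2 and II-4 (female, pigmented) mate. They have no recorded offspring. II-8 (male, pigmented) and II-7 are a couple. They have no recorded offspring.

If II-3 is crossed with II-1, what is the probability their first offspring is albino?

II-3 is albino, so II-3 is ss.
II-1 passed S to III-2 (Ss, whose s came from II-3) and received s from I-2 (ss), so II-1 is Ss.
The cross gives 1/2 Ss : 1/2 ss, so P(offspring is albino) = 1/2.

1/2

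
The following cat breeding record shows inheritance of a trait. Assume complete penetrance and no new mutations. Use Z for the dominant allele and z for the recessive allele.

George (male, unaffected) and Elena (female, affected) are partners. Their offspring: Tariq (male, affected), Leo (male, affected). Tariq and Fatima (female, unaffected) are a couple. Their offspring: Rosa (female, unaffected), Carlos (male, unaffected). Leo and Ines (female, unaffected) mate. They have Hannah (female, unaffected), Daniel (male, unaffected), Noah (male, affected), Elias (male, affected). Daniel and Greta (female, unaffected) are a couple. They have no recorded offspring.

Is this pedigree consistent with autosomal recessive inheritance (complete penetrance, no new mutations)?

Yes

A consistent assignment under autosomal recessive exists: George Zz, Elena zz, Tariq zz, Leo zz, Fatima ZZ, Ines Zz, Rosa Zz, Carlos Zz, Hannah Zz, Daniel Zz, Noah zz, Elias zz, Greta ZZ.
In this assignment every recorded phenotype matches its genotype and every non-founder's genotype is obtainable from its parents' genotypes, so the pedigree is consistent.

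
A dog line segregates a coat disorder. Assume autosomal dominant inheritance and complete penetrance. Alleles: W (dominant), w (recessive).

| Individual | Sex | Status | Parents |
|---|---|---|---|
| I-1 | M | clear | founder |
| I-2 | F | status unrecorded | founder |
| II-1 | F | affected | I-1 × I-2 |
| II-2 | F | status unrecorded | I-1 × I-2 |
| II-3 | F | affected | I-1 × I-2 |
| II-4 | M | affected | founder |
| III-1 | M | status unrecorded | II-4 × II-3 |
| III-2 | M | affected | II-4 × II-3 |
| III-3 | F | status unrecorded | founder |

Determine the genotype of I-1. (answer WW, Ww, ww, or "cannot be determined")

ww

I-1 is clear, so I-1 is ww.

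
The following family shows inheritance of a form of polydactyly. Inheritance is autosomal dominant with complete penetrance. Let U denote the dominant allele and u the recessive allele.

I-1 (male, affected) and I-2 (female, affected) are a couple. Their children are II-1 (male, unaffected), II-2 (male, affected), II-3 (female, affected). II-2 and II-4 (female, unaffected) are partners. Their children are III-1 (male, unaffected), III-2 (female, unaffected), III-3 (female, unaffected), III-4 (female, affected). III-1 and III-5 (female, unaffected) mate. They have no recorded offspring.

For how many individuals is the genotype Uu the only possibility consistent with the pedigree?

Obligate heterozygotes: I-1 is affected so carries U and passed u to II-1 (uu), so I-1 is Uu; I-2 is affected so carries U and passed u to II-1 (uu), so I-2 is Uu; II-2 is affected so carries U and passed u to III-1 (uu), so II-2 is Uu; III-4 is affected so carries U and received u from II-4 (uu), so III-4 is Uu.
Every other individual is either homozygous by phenotype or has at least one consistent homozygous assignment, so the count is 4.

4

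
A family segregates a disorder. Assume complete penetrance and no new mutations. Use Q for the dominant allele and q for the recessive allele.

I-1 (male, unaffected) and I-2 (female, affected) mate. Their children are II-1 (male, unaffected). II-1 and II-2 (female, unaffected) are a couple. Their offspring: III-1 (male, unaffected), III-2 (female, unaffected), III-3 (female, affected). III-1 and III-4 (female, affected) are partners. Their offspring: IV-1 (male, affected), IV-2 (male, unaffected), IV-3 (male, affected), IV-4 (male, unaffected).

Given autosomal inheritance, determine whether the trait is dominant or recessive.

recessive

II-1 and II-2 are both unaffected yet have an affected child III-3. Under dominance, an affected child requires at least one affected parent, so the trait cannot be dominant.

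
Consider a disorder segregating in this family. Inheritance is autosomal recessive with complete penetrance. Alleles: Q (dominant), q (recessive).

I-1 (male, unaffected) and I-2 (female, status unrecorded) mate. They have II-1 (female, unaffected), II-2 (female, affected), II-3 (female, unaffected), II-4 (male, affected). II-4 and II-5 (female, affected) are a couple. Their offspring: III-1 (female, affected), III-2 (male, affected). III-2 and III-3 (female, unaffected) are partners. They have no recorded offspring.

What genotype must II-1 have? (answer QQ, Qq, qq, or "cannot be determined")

II-1's phenotype allows QQ or Qq, and no parent or child forces a single allele at both positions; consistent genotype assignments exist with II-1 as QQ or Qq.

cannot be determined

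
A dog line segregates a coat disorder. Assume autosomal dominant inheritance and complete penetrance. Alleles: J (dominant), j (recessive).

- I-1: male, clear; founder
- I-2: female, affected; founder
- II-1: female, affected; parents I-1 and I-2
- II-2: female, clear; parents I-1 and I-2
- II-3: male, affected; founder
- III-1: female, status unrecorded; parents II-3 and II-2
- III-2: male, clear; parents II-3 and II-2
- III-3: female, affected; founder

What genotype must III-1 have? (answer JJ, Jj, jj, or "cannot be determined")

cannot be determined

III-1's phenotype is unrecorded, and no parent or child forces a single allele at both positions; consistent genotype assignments exist with III-1 as Jj or jj.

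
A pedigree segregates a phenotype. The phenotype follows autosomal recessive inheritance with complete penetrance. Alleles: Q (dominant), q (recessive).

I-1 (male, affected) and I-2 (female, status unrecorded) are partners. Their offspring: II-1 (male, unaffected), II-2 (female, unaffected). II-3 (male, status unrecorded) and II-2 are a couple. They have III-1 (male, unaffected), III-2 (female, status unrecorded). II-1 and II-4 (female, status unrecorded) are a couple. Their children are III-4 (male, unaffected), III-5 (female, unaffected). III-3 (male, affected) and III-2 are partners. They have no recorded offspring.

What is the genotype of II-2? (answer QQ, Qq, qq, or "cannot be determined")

Qq

From phenotype alone, II-2 is QQ or Qq.
II-2 is unaffected so carries Q and received q from I-1 (qq), so II-2 is Qq.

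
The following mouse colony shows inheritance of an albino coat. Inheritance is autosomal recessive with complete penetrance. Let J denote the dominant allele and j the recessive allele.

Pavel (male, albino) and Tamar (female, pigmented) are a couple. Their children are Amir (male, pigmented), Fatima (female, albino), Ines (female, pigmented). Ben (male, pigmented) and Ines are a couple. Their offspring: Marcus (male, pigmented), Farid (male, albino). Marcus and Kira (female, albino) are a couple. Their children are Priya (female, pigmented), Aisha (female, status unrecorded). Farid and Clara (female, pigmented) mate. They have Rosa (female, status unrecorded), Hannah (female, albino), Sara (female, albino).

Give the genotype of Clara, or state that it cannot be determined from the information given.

Jj

From phenotype alone, Clara is JJ or Jj.
Clara is pigmented so carries J and passed j to Hannah (jj), so Clara is Jj.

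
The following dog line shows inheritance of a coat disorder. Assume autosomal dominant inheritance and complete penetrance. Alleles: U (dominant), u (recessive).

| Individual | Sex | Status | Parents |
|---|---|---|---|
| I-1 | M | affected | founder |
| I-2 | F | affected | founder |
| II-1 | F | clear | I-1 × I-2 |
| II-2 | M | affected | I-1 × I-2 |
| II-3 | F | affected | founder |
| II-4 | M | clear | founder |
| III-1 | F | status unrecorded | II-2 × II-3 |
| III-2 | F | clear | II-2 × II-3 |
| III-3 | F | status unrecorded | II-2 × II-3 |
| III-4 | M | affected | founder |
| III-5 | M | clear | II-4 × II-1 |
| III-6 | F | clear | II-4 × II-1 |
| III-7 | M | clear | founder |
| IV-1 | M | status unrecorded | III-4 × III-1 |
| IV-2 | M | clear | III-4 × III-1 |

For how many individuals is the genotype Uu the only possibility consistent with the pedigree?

Obligate heterozygotes: I-1 is affected so carries U and passed u to II-1 (uu), so I-1 is Uu; I-2 is affected so carries U and passed u to II-1 (uu), so I-2 is Uu; II-2 is affected so carries U and passed u to III-2 (uu), so II-2 is Uu; II-3 is affected so carries U and passed u to III-2 (uu), so II-3 is Uu; III-4 is affected so carries U and passed u to IV-2 (uu), so III-4 is Uu.
Every other individual is either homozygous by phenotype or has at least one consistent homozygous assignment, so the count is 5.

5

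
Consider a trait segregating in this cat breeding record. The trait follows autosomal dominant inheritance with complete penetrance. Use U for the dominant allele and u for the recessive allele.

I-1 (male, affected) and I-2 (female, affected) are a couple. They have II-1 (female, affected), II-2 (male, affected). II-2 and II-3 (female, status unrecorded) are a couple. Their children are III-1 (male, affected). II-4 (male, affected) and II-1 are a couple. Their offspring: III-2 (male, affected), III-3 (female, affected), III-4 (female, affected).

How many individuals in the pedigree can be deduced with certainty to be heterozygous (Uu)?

No individual's genotype is forced to Uu by the pedigree, so the count is 0.

0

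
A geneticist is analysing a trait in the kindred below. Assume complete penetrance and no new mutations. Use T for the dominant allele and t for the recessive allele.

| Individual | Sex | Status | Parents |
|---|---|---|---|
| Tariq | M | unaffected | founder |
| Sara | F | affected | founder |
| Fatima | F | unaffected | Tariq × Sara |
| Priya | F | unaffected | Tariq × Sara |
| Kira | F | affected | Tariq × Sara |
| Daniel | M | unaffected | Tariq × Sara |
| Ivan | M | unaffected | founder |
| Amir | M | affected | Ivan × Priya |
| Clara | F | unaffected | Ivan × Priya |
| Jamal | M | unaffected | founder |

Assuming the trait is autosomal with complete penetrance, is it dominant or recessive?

Ivan and Priya are both unaffected yet have an affected child Amir. Under dominance, an affected child requires at least one affected parent, so the trait cannot be dominant.

recessive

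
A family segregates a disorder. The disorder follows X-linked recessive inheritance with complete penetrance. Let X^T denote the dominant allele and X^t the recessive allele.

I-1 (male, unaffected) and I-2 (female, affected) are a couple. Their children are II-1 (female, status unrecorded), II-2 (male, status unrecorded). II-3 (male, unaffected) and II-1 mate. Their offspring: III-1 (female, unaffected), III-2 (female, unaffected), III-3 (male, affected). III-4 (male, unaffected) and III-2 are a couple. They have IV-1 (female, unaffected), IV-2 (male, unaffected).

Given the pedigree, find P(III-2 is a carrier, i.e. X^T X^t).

II-3 is unaffected, so II-3 is X^T Y.
II-1 received T from I-1 (X^T Y) and received t from I-2 (X^t X^t), so II-1 is X^T X^t.
Their cross gives offspring ratios 1/2 X^T X^T : 1/2 X^T X^t. Conditioning on III-2 being unaffected, P(X^T X^t) = 1/2 / 1 = 1/2 before taking III-2's own offspring into account.
III-4 is unaffected, so III-4 is X^T Y.
Now use III-2's offspring. Probability of each recorded status — unaffected son IV-2: 1/2 if III-2 is X^T X^t, 1 if X^T X^T. (IV-1: equally likely either way, so uninformative.)
Bayes: P(X^T X^t) = 1/2·1/2 / (1/2·1/2 + 1/2·1) = 1/3.

1/3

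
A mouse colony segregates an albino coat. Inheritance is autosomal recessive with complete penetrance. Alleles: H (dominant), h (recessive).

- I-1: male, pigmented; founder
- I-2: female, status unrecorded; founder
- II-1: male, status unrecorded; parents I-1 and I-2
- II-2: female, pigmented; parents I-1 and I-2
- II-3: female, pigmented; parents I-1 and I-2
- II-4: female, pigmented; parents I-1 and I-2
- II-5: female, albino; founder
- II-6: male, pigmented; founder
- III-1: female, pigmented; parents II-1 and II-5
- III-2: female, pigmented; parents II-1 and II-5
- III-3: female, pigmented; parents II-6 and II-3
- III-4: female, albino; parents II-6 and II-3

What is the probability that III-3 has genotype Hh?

2/3

II-6 is pigmented so carries H and passed h to III-4 (hh), so II-6 is Hh.
II-3 is pigmented so carries H and passed h to III-4 (hh), so II-3 is Hh.
Their cross gives offspring ratios 1/4 HH : 1/2 Hh : 1/4 hh. Conditioning on III-3 being pigmented, P(Hh) = 1/2 / 3/4 = 2/3.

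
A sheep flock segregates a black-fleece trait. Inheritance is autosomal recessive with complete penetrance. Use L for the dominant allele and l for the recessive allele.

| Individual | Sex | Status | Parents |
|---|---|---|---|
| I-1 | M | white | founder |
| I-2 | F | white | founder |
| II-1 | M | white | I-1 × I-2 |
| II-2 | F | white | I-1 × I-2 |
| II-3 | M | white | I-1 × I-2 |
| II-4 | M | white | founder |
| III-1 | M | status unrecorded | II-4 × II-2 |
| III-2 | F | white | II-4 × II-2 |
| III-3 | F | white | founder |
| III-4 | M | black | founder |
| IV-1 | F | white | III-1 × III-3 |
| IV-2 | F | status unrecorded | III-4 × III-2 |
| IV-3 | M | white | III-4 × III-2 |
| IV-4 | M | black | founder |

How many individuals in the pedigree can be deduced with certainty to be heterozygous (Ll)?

Obligate heterozygotes: IV-3 is white so carries L and received l from III-4 (ll), so IV-3 is Ll.
Every other individual is either homozygous by phenotype or has at least one consistent homozygous assignment, so the count is 1.

1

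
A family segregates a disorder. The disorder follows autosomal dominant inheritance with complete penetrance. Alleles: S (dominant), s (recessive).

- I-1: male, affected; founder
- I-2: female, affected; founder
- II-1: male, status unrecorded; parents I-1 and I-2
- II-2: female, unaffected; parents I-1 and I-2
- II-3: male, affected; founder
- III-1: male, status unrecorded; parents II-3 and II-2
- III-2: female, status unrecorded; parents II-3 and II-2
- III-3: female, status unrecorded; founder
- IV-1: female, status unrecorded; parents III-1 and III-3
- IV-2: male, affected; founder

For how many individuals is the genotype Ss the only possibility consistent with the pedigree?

Obligate heterozygotes: I-1 is affected so carries S and passed s to II-2 (ss), so I-1 is Ss; I-2 is affected so carries S and passed s to II-2 (ss), so I-2 is Ss.
Every other individual is either homozygous by phenotype or has at least one consistent homozygous assignment, so the count is 2.

2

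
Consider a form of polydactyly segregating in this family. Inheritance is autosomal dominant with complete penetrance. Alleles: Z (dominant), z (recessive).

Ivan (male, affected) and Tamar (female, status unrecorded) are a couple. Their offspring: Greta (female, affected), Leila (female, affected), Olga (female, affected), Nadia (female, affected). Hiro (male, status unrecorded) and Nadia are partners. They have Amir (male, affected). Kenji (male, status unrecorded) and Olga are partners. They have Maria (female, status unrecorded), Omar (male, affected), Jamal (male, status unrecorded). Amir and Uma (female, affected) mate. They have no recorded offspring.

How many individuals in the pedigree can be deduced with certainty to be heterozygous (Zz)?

0

No individual's genotype is forced to Zz by the pedigree, so the count is 0.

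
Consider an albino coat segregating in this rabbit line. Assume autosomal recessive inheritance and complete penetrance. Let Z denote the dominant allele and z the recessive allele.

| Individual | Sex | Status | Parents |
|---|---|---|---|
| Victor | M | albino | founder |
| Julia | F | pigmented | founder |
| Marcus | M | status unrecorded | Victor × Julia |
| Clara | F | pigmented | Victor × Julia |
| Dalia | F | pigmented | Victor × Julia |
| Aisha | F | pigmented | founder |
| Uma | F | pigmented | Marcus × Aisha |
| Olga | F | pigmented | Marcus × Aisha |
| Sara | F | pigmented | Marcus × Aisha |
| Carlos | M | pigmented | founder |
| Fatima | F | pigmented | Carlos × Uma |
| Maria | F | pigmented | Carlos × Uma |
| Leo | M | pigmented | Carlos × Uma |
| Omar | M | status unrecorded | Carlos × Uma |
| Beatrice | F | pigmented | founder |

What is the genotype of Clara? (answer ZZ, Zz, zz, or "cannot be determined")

From phenotype alone, Clara is ZZ or Zz.
Clara is pigmented so carries Z and received z from Victor (zz), so Clara is Zz.

Zz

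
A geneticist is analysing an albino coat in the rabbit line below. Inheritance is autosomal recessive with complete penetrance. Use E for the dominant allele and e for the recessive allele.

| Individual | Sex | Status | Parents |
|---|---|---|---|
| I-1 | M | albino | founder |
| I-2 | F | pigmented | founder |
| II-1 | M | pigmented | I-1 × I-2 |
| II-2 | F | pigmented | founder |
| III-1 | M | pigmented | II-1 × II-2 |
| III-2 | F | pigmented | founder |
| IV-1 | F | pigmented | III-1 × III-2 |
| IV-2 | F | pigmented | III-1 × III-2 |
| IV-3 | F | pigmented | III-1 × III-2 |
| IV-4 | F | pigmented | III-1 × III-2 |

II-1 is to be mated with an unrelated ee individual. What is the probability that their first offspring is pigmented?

1/2

II-1 is pigmented so carries E and received e from I-1 (ee), so II-1 is Ee.
The cross gives 1/2 Ee : 1/2 ee, so P(offspring is pigmented) = 1/2.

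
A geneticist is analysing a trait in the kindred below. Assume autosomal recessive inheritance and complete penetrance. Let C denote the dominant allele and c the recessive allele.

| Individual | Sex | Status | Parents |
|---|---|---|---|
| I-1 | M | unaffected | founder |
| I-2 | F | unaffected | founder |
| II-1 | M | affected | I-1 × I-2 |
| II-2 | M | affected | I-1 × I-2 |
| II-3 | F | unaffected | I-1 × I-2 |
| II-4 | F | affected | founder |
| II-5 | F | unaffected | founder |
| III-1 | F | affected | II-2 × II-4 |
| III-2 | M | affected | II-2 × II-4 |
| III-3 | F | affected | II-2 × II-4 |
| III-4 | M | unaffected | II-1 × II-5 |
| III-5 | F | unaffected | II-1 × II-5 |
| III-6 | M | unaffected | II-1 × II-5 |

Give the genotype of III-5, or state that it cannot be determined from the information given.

From phenotype alone, III-5 is CC or Cc.
III-5 is unaffected so carries C and received c from II-1 (cc), so III-5 is Cc.

Cc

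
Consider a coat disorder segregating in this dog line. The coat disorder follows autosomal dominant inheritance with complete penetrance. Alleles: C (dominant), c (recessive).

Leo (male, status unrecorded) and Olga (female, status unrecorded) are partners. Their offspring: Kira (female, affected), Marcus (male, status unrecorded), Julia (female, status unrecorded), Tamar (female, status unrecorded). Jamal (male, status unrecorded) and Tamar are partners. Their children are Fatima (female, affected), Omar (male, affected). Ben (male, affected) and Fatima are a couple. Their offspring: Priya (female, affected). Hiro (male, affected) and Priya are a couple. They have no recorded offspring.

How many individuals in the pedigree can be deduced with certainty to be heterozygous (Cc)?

0

No individual's genotype is forced to Cc by the pedigree, so the count is 0.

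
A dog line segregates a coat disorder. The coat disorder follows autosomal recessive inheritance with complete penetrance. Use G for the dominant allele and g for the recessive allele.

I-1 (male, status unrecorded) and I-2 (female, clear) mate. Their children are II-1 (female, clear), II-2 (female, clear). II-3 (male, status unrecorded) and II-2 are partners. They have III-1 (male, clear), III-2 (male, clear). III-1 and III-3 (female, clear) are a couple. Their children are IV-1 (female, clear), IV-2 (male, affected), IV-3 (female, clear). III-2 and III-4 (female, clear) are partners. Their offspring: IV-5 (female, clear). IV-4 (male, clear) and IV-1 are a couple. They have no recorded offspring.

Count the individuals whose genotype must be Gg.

2

Obligate heterozygotes: III-1 is clear so carries G and passed g to IV-2 (gg), so III-1 is Gg; III-3 is clear so carries G and passed g to IV-2 (gg), so III-3 is Gg.
Every other individual is either homozygous by phenotype or has at least one consistent homozygous assignment, so the count is 2.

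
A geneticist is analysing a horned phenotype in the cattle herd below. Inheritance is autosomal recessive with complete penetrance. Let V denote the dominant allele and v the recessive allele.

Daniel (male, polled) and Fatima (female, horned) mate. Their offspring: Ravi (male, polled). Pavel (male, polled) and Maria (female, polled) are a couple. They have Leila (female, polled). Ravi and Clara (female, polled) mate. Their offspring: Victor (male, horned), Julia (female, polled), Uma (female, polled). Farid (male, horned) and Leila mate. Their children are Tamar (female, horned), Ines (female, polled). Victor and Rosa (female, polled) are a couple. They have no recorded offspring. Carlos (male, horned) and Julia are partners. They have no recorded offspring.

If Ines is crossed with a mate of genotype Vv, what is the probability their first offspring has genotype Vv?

1/2

Ines is polled so carries V and received v from Farid (vv), so Ines is Vv.
The cross gives 1/4 VV : 1/2 Vv : 1/4 vv, so P(offspring has genotype Vv) = 1/2.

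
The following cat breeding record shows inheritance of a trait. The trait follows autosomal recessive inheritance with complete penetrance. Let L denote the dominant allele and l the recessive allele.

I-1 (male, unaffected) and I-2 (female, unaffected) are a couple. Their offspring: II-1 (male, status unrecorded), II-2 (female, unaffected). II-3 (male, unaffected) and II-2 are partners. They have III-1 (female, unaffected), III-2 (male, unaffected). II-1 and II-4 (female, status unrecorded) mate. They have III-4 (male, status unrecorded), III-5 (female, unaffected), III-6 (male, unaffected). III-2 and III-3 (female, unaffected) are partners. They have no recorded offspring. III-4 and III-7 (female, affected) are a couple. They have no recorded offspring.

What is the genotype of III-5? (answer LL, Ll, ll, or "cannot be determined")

III-5's phenotype allows LL or Ll, and no parent or child forces a single allele at both positions; consistent genotype assignments exist with III-5 as LL or Ll.

cannot be determined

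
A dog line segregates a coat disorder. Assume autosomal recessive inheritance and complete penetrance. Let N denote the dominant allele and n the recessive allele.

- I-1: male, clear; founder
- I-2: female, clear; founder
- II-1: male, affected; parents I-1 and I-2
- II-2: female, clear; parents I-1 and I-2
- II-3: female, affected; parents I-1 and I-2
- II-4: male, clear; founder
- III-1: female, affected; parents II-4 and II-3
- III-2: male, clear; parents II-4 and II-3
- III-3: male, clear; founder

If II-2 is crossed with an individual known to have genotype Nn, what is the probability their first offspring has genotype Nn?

I-1 is clear so carries N and passed n to II-1 (nn), so I-1 is Nn.
I-2 is clear so carries N and passed n to II-1 (nn), so I-2 is Nn.
II-2 is a clear offspring of I-1 (Nn) × I-2 (Nn), whose cross gives 1/4 NN : 1/2 Nn : 1/4 nn; conditioning on being clear, II-2 is NN with probability 1/3, Nn with probability 2/3.
Summing over parental genotype combinations, P(offspring has genotype Nn) = 1/3·1/2 + 2/3·1/2 = 1/2.

1/2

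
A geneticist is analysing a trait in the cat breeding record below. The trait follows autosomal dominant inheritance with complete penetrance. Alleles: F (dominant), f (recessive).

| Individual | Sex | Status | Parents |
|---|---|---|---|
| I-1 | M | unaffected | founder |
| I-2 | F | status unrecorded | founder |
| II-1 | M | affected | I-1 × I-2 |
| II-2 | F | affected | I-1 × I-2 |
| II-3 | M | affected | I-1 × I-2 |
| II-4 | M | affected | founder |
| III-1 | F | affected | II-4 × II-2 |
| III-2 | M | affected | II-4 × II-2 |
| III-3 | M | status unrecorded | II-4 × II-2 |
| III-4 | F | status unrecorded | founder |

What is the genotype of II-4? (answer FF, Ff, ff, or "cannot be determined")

cannot be determined

II-4's phenotype allows FF or Ff, and no parent or child forces a single allele at both positions; consistent genotype assignments exist with II-4 as FF or Ff.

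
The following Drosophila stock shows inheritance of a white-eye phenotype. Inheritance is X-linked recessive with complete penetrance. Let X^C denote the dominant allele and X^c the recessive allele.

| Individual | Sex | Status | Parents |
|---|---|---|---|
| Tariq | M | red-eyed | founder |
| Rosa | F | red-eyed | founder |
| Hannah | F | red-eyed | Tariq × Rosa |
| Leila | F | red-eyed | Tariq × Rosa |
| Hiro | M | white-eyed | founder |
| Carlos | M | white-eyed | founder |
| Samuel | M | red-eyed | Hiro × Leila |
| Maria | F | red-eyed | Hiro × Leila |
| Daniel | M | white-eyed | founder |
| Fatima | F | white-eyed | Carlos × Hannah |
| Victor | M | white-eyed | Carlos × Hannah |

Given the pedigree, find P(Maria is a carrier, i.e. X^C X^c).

1

Maria is red-eyed so carries C and received c from Hiro (X^c Y), so Maria is X^C X^c, giving P(X^C X^c) = 1.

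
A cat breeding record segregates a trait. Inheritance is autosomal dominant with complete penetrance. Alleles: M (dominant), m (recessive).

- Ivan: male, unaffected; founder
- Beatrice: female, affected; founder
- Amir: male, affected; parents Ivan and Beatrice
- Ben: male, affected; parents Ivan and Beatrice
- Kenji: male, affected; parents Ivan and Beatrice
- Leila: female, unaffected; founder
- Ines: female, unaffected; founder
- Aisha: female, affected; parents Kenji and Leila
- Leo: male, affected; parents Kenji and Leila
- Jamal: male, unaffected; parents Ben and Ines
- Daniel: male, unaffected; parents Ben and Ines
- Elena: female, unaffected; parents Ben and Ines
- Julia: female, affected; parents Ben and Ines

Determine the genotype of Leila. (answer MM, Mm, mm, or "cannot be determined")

mm

Leila is unaffected, so Leila is mm.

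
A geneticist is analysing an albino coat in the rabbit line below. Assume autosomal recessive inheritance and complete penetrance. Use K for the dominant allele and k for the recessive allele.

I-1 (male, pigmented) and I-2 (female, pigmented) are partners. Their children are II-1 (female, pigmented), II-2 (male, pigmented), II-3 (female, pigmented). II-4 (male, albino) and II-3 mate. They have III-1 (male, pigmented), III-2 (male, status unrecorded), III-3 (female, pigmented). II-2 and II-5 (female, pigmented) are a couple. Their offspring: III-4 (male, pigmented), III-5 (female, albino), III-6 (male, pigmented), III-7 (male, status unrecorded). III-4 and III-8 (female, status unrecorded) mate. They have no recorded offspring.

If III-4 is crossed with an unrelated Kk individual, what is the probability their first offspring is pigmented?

II-2 is pigmented so carries K and passed k to III-5 (kk), so II-2 is Kk.
II-5 is pigmented so carries K and passed k to III-5 (kk), so II-5 is Kk.
III-4 is a pigmented offspring of II-2 (Kk) × II-5 (Kk), whose cross gives 1/4 KK : 1/2 Kk : 1/4 kk; conditioning on being pigmented, III-4 is KK with probability 1/3, Kk with probability 2/3.
Summing over parental genotype combinations, P(offspring is pigmented) = 1/3·1 + 2/3·3/4 = 5/6.

5/6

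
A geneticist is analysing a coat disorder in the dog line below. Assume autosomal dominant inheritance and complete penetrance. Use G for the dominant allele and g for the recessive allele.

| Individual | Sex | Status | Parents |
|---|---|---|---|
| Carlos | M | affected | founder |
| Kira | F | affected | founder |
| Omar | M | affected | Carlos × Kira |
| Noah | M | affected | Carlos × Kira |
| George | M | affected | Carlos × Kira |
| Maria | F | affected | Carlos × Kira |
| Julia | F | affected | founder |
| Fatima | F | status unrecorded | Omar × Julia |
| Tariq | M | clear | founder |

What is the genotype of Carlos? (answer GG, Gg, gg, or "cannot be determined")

Carlos's phenotype allows GG or Gg, and no parent or child forces a single allele at both positions; consistent genotype assignments exist with Carlos as GG or Gg.

cannot be determined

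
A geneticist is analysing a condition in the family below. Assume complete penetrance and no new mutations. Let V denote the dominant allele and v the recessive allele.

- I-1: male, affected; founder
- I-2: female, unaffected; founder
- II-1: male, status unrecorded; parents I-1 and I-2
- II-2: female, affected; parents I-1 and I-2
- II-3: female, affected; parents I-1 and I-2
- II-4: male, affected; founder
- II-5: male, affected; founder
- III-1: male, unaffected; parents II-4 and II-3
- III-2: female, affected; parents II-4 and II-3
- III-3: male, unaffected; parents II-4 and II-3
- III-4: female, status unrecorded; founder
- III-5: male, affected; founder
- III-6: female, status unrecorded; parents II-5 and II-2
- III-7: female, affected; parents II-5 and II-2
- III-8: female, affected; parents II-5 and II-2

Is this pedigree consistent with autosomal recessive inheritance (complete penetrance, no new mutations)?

Under autosomal recessive, III-1 (unaffected, male) cannot arise from II-4 (affected) × II-3 (affected).

No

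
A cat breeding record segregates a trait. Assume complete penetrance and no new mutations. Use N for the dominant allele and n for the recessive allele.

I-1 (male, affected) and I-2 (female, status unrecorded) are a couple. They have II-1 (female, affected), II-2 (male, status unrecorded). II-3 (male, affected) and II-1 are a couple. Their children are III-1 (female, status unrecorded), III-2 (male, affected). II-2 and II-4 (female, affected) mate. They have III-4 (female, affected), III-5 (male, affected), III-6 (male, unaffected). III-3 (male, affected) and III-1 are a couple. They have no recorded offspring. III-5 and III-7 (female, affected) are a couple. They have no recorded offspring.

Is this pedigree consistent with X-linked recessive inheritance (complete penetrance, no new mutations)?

Under X-linked recessive, III-6 (unaffected, male) cannot arise from II-2 (unrecorded) × II-4 (affected).

No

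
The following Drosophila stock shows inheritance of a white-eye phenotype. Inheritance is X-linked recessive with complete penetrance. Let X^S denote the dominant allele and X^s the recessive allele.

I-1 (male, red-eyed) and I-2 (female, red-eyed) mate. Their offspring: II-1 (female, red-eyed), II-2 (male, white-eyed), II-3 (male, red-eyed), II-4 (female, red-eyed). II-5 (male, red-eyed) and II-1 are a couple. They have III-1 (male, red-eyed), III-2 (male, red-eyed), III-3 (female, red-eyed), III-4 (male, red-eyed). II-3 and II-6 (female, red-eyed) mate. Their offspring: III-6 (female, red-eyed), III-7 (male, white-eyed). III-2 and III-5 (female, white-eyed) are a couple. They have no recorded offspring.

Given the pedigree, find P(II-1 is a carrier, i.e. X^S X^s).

1/9

I-1 is red-eyed, so I-1 is X^S Y.
I-2 is red-eyed so carries S and passed s to II-2 (X^s Y), so I-2 is X^S X^s.
Their cross gives offspring ratios 1/2 X^S X^S : 1/2 X^S X^s. Conditioning on II-1 being red-eyed, P(X^S X^s) = 1/2 / 1 = 1/2 before taking II-1's own offspring into account.
II-5 is red-eyed, so II-5 is X^S Y.
Now use II-1's offspring. Probability of each recorded status — red-eyed son III-1: 1/2 if II-1 is X^S X^s, 1 if X^S X^S; red-eyed son III-2: 1/2 if II-1 is X^S X^s, 1 if X^S X^S; red-eyed son III-4: 1/2 if II-1 is X^S X^s, 1 if X^S X^S. (III-3: equally likely either way, so uninformative.)
Bayes: P(X^S X^s) = 1/2·1/8 / (1/2·1/8 + 1/2·1) = 1/9.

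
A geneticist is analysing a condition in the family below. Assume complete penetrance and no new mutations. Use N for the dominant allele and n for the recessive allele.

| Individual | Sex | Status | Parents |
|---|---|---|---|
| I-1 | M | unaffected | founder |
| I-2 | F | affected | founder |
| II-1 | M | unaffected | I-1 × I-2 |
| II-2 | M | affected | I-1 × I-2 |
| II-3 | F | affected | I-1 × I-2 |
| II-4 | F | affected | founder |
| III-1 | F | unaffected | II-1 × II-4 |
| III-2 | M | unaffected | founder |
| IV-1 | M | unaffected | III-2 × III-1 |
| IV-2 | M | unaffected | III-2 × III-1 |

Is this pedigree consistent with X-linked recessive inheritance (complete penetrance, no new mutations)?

No

Under X-linked recessive, II-1 (unaffected, male) cannot arise from I-1 (unaffected) × I-2 (affected).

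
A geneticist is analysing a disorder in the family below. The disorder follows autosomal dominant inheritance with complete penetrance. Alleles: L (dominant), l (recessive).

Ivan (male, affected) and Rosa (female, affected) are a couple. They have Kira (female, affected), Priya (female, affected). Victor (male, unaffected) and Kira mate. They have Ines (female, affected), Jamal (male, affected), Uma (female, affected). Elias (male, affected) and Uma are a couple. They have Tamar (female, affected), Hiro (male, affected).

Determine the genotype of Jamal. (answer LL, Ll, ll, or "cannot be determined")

Ll

From phenotype alone, Jamal is LL or Ll.
Jamal is affected so carries L and received l from Victor (ll), so Jamal is Ll.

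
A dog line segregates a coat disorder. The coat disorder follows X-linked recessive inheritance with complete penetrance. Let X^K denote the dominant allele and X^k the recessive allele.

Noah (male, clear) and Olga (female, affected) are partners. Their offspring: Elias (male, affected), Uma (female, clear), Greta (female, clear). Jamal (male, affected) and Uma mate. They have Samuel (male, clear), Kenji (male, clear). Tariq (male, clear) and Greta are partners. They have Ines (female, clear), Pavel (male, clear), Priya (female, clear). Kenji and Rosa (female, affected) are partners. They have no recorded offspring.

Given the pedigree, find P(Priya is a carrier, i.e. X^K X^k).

Tariq is clear, so Tariq is X^K Y.
Greta is clear so carries K and received k from Olga (X^k X^k), so Greta is X^K X^k.
Their cross gives offspring ratios 1/2 X^K X^K : 1/2 X^K X^k. Conditioning on Priya being clear, P(X^K X^k) = 1/2 / 1 = 1/2.

1/2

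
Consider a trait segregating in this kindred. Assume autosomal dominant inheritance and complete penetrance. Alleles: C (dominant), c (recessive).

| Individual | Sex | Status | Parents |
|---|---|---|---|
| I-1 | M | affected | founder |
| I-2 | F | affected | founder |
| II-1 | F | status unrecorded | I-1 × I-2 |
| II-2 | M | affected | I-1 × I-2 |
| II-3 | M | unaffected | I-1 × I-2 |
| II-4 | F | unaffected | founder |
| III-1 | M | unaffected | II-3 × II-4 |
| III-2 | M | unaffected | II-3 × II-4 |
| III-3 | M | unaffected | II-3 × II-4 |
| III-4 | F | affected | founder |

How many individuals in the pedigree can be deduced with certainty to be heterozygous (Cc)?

2

Obligate heterozygotes: I-1 is affected so carries C and passed c to II-3 (cc), so I-1 is Cc; I-2 is affected so carries C and passed c to II-3 (cc), so I-2 is Cc.
Every other individual is either homozygous by phenotype or has at least one consistent homozygous assignment, so the count is 2.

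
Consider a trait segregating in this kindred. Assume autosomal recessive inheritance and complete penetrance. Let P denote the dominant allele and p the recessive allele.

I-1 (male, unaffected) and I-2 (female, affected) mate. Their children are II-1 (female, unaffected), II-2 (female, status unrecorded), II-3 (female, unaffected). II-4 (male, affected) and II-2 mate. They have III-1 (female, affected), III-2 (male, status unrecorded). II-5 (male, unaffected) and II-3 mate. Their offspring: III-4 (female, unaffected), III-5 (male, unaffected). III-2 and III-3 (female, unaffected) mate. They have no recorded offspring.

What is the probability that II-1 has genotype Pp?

II-1 is unaffected so carries P and received p from I-2 (pp), so II-1 is Pp, giving P(Pp) = 1.

1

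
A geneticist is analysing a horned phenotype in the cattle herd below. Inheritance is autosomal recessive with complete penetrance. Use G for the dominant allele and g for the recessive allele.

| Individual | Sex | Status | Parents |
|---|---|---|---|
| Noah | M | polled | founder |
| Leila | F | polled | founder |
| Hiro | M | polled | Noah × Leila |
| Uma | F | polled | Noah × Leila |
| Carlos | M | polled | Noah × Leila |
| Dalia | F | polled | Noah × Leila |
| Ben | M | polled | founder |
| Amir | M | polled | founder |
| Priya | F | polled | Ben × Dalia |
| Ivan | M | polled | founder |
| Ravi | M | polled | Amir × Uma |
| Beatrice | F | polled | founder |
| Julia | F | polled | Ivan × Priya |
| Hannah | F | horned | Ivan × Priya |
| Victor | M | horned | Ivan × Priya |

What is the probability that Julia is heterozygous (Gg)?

Ivan is polled so carries G and passed g to Hannah (gg), so Ivan is Gg.
Priya is polled so carries G and passed g to Hannah (gg), so Priya is Gg.
Their cross gives offspring ratios 1/4 GG : 1/2 Gg : 1/4 gg. Conditioning on Julia being polled, P(Gg) = 1/2 / 3/4 = 2/3.

2/3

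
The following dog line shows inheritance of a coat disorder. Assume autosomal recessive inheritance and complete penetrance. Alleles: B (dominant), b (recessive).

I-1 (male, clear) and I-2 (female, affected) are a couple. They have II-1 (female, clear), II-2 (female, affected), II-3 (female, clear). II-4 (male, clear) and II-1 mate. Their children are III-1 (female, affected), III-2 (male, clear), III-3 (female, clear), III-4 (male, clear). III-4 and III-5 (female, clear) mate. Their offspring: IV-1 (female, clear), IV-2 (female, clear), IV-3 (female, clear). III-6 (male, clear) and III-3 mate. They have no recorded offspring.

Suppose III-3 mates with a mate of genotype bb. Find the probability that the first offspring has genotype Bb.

II-4 is clear so carries B and passed b to III-1 (bb), so II-4 is Bb.
II-1 is clear so carries B and received b from I-2 (bb), so II-1 is Bb.
III-3 is a clear offspring of II-4 (Bb) × II-1 (Bb), whose cross gives 1/4 BB : 1/2 Bb : 1/4 bb; conditioning on being clear, III-3 is BB with probability 1/3, Bb with probability 2/3.
Summing over parental genotype combinations, P(offspring has genotype Bb) = 1/3·1 + 2/3·1/2 = 2/3.

2/3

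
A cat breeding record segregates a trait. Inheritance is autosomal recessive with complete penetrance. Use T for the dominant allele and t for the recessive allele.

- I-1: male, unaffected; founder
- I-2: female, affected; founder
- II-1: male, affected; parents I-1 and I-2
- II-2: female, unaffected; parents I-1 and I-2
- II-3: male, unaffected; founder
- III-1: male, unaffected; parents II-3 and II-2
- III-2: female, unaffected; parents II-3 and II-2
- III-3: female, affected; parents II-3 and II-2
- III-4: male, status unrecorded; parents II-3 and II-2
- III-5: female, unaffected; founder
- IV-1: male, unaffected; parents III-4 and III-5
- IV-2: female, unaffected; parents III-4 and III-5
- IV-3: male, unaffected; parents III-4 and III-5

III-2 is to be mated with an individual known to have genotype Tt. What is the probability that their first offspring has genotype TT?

1/3

II-3 is unaffected so carries T and passed t to III-3 (tt), so II-3 is Tt.
II-2 is unaffected so carries T and received t from I-2 (tt), so II-2 is Tt.
III-2 is an unaffected offspring of II-3 (Tt) × II-2 (Tt), whose cross gives 1/4 TT : 1/2 Tt : 1/4 tt; conditioning on being unaffected, III-2 is TT with probability 1/3, Tt with probability 2/3.
Summing over parental genotype combinations, P(offspring has genotype TT) = 1/3·1/2 + 2/3·1/4 = 1/3.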